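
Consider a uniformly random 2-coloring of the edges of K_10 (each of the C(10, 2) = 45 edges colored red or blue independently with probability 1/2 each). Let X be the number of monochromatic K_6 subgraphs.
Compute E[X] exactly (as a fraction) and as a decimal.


Let X = Σ_S X_S over the C(10, 6) = 210 subsets S of size 6, where X_S = 1 if the K_6 on S is monochromatic.
For a fixed S, the K_6 on S has C(6, 2) = 15 edges. P[all 15 edges red] = (1/2)^15, and likewise for blue, so P[monochromatic] = 2·(1/2)^15 = 2^{1 − 15} = 1/16384.
By linearity of expectation: E[X] = C(10, 6) · 2^{1 − 15} = 210 · 1/16384 = 105/8192.
Numerically: E[X] ≈ 0.013.

E[X] = C(10,6)·2^(1−C(6,2)) = 105/8192 ≈ 0.013.


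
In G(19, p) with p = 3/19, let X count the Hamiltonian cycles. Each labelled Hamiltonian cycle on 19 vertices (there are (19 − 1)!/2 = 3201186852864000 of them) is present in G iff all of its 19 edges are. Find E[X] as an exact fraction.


K_19 has (19 − 1)!/2 = 3201186852864000 labelled Hamiltonian cycles.
For each such Hamiltonian cycle H, let X_H = 1 if all 19 edges of H are present in G. Then P[X_H = 1] = p^{19} = (3/19)^{19} = 1162261467/1978419655660313589123979.
By linearity: E[X] = Σ_H E[X_H] = 3201186852864000 · p^{19} = 3201186852864000 · 1162261467/1978419655660313589123979 = 3720616127750825791488000/1978419655660313589123979.
Numerically: E[X] ≈ 1.881.

E[X] = 3201186852864000 · (3/19)^{19} = 3720616127750825791488000/1978419655660313589123979 ≈ 1.881.


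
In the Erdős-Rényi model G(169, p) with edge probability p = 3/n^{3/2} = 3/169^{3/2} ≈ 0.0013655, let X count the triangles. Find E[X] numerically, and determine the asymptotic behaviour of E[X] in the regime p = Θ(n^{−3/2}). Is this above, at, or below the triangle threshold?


Number of potential triangles: C(169, 3) = 790244.
Each occurs with probability p³ ≈ (0.0013655)³ ≈ 2.5460891e-09.
By linearity: E[X] = C(169, 3)·p³ ≈ 790244 · 2.5460891e-09 ≈ 0.00201.
Since α = 3/2 > 1, p = c/n^{3/2} = o(1/n) is below the triangle threshold p ~ 1/n. Asymptotically E[X] ~ (c³/6)·n^{3(1−α)} = (3³/6)·n^{-1.5} → 0, so by Markov's inequality G has no triangles w.h.p.

E[X] ≈ 0.00201; in regime p = Θ(1/n^{3/2}) E[X] tends to 0 (below the triangle threshold p ~ 1/n).


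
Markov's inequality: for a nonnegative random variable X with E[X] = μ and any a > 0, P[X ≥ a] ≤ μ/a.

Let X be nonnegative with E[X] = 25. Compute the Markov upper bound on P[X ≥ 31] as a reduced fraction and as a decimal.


μ = E[X] = 25, a = 31.
Markov: P[X ≥ 31] ≤ μ/a = (25)/31 = 25/31.
Numerically: ≈ 0.80645.
(Since a = 31 > μ = 25.00000, the bound 25/31 is < 1 and informative.)

P[X ≥ 31] ≤ 25/31 ≈ 0.80645.


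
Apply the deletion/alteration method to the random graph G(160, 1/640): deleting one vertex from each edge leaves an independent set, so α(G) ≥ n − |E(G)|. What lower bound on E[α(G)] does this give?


E[|E(G)|] = C(160, 2)·p = 12720 · (1/640) = 159/8.
E[α(G)] ≥ n − E[|E(G)|] = 160 − 159/8 = 1121/8.
Numerically: ≈ 140.12500.
(This is only a lower bound; the true E[α(G)] may be larger.)

E[α(G)] ≥ 1121/8 ≈ 140.12500.


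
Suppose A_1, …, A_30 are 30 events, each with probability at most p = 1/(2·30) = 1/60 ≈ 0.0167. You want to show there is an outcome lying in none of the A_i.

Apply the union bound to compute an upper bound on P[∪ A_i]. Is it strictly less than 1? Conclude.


Union bound: P[∪_{i=1}^{30} A_i] ≤ Σ_i P[A_i] ≤ 30·p = 30·(1/60) = 1/2.
Numerically: 1/2 ≈ 0.5000.
Is 1/2 < 1? YES.
Since P[∪ A_i] ≤ 1/2 < 1, the complement has P[∩ A_i^c] ≥ 1 − 1/2 = 1/2 > 0, so some outcome avoids every A_i.

30·p = 1/2 ≈ 0.5000; existence CERTIFIED by the union bound.


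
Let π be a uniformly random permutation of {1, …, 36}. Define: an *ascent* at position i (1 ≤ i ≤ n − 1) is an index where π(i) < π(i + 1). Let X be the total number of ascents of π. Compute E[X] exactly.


Write X = Σ X_I over i = 1, …, 35, with X_I the indicator of one ascent.
There are 35 indicators.
For each fixed i, the pair (π(i), π(i+1)) is a uniformly random ordered pair of distinct values from {1, …, 36}; by symmetry P[π(i) < π(i+1)] = 1/2.
By linearity: E[X] = 35 · (1/2) = (36 − 1) · (1/2) = 35/2 ≈ 17.50000.

E[X] = 35/2 = 17.50000.


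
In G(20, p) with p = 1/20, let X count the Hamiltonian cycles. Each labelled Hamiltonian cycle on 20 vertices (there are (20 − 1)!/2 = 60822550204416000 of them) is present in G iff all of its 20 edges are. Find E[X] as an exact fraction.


K_20 has (20 − 1)!/2 = 60822550204416000 labelled Hamiltonian cycles.
For each such Hamiltonian cycle H, let X_H = 1 if all 20 edges of H are present in G. Then P[X_H = 1] = p^{20} = (1/20)^{20} = 1/104857600000000000000000000.
Summing the indicators: E[X] = Σ_H E[X_H] = 60822550204416000 · p^{20} = 60822550204416000 · 1/104857600000000000000000000 = 14849255421/25600000000000000000.
Numerically: E[X] ≈ 5.8005e-10.

E[X] = 60822550204416000 · (1/20)^{20} = 14849255421/25600000000000000000 ≈ 5.8005e-10.


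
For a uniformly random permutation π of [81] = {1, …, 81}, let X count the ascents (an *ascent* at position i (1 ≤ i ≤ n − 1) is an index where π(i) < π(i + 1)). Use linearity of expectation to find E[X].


Write X = Σ X_I over i = 1, …, 80, with X_I the indicator of one ascent.
There are 80 indicators.
For each fixed i, the pair (π(i), π(i+1)) is a uniformly random ordered pair of distinct values from {1, …, 81}; by symmetry P[π(i) < π(i+1)] = 1/2.
By linearity: E[X] = 80 · (1/2) = (81 − 1) · (1/2) = 40 ≈ 40.0000.

E[X] = 40 = 40.0000.


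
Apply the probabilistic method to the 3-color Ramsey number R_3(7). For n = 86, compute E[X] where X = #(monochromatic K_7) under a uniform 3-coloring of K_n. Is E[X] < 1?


E[X] = C(86, 7) · 3^{1 − 21} = 5373200880 · 3^{−20} = 5373200880/3486784401.
As a reduced fraction: E[X] = 199007440/129140163 ≈ 1.5410.
Is E[X] < 1? NO.
Since E[X] ≥ 1, the first-moment bound is inconclusive at n = 86; it does NOT by itself certify R_3(7) > 86.

E[X] = 199007440/129140163 ≈ 1.5410; E[X] ≥ 1; first-moment method inconclusive here.


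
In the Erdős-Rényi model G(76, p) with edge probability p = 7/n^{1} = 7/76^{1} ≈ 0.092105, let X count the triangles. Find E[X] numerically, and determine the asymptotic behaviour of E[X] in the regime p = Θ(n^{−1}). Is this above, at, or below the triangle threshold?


Number of potential triangles: C(76, 3) = 70300.
Each occurs with probability p³ ≈ (0.092105)³ ≈ 7.8136390e-04.
By linearity: E[X] = C(76, 3)·p³ ≈ 70300 · 7.8136390e-04 ≈ 54.92988.
Here α = 1, so p = 7/n is exactly at the triangle threshold p ~ 1/n. Asymptotically E[X] → c³/6 = 7³/6 = 343/6 ≈ 57.16667, a bounded constant. In this regime the triangle count is asymptotically Poisson(c³/6).

E[X] ≈ 54.92988; in regime p = Θ(1/n^{1}) E[X] stays bounded (at the triangle threshold p ~ 1/n).


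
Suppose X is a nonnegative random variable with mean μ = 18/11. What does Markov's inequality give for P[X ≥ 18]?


μ = E[X] = 18/11, a = 18.
Markov: P[X ≥ 18] ≤ μ/a = (18/11)/18 = 1/11.
Numerically: ≈ 0.09091.
(Since a = 18 > μ = 1.63636, the bound 1/11 is < 1 and informative.)

P[X ≥ 18] ≤ 1/11 ≈ 0.09091.


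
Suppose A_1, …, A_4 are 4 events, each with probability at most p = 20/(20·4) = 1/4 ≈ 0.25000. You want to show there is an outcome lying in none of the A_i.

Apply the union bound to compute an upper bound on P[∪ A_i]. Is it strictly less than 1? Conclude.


Union bound: P[∪_{i=1}^{4} A_i] ≤ Σ_i P[A_i] ≤ 4·p = 4·(1/4) = 1.
Numerically: 1 ≈ 1.00000.
Is 1 < 1? NO.
Since the bound 1 is ≥ 1, the union bound is uninformative here; it does NOT by itself certify existence.

4·p = 1 ≈ 1.00000; existence NOT certified by the union bound.


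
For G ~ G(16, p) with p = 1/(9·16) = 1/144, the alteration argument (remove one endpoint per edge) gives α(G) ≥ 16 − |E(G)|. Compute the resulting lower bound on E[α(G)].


E[|E(G)|] = C(16, 2)·p = 120 · (1/144) = 5/6.
E[α(G)] ≥ n − E[|E(G)|] = 16 − 5/6 = 91/6.
Numerically: ≈ 15.167.
(This is only a lower bound; the true E[α(G)] may be larger.)

E[α(G)] ≥ 91/6 ≈ 15.167.


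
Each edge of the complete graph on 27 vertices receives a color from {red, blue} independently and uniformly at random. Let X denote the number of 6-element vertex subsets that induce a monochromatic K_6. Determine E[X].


Let X = Σ_S X_S over the C(27, 6) = 296010 subsets S of size 6, where X_S = 1 if the K_6 on S is monochromatic.
For a fixed S, the K_6 on S has C(6, 2) = 15 edges. P[all 15 edges red] = (1/2)^15, and likewise for blue, so P[monochromatic] = 2·(1/2)^15 = 2^{1 − 15} = 1/16384.
By linearity of expectation: E[X] = C(27, 6) · 2^{1 − 15} = 296010 · 1/16384 = 148005/8192.
Numerically: E[X] ≈ 18.067.

E[X] = C(27,6)·2^(1−C(6,2)) = 148005/8192 ≈ 18.067.


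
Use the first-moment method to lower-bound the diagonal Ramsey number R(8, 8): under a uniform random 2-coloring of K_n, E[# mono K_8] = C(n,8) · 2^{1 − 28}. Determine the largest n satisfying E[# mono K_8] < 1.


We need C(n, 8) · 2^{1 − 28} < 1, i.e. C(n, 8) < 2^{28 − 1} = 134217728.
Check values of n near the boundary:
  n = 37: C(37, 8) = 38608020; 38608020 < 134217728? YES
  n = 38: C(38, 8) = 48903492; 48903492 < 134217728? YES
  n = 39: C(39, 8) = 61523748; 61523748 < 134217728? YES
  n = 40: C(40, 8) = 76904685; 76904685 < 134217728? YES
  n = 41: C(41, 8) = 95548245; 95548245 < 134217728? YES
  n = 42: C(42, 8) = 118030185; 118030185 < 134217728? YES
  n = 43: C(43, 8) = 145008513; 145008513 < 134217728? NO
The largest n with C(n, 8) < 134217728 is n = 42 (where E[X] = 118030185/134217728 ≈ 0.87939). Hence R(8, 8) > 42, i.e. R(8, 8) ≥ 43.

Largest n = 42; hence R(8, 8) > 42.


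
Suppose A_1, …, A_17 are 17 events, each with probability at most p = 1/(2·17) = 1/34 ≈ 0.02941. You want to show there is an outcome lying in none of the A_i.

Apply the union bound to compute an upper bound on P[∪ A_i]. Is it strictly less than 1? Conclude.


Union bound: P[∪_{i=1}^{17} A_i] ≤ Σ_i P[A_i] ≤ 17·p = 17·(1/34) = 1/2.
Numerically: 1/2 ≈ 0.50000.
Is 1/2 < 1? YES.
Since P[∪ A_i] ≤ 1/2 < 1, the complement has P[∩ A_i^c] ≥ 1 − 1/2 = 1/2 > 0, so some outcome avoids every A_i.

17·p = 1/2 ≈ 0.50000; existence CERTIFIED by the union bound.


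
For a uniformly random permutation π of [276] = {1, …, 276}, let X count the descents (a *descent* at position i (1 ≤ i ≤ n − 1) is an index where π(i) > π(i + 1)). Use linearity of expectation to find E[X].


Write X = Σ X_I over i = 1, …, 275, with X_I the indicator of one descent.
There are 275 indicators.
For each fixed i, the pair (π(i), π(i+1)) is a uniformly random ordered pair of distinct values from {1, …, 276}; by symmetry P[π(i) > π(i+1)] = 1/2.
By linearity: E[X] = 275 · (1/2) = (276 − 1) · (1/2) = 275/2 ≈ 137.50000.

E[X] = 275/2 = 137.50000.


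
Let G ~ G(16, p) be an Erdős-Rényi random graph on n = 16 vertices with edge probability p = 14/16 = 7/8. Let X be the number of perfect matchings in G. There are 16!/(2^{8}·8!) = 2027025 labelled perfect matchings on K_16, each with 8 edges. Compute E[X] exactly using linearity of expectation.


K_16 has 16!/(2^{8}·8!) = 2027025 labelled perfect matchings.
For each such perfect matching H, let X_H = 1 if all 8 edges of H are present in G. Then P[X_H = 1] = p^{8} = (7/8)^{8} = 5764801/16777216.
By linearity: E[X] = Σ_H E[X_H] = 2027025 · p^{8} = 2027025 · 5764801/16777216 = 11685395747025/16777216.
Numerically: E[X] ≈ 6.965e+05.

E[X] = 2027025 · (7/8)^{8} = 11685395747025/16777216 ≈ 6.965e+05.


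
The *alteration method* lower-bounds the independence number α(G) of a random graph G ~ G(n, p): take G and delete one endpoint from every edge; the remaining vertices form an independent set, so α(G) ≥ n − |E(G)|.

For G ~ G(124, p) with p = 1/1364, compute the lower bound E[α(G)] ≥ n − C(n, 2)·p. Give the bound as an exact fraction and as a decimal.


E[|E(G)|] = C(124, 2)·p = 7626 · (1/1364) = 123/22.
E[α(G)] ≥ n − E[|E(G)|] = 124 − 123/22 = 2605/22.
Numerically: ≈ 118.40909.
(This is only a lower bound; the true E[α(G)] may be larger.)

E[α(G)] ≥ 2605/22 ≈ 118.40909.


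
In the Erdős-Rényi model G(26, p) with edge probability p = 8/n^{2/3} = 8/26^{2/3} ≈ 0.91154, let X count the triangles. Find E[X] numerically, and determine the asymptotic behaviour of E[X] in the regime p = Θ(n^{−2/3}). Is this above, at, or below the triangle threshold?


Number of potential triangles: C(26, 3) = 2600.
Each occurs with probability p³ ≈ (0.91154)³ ≈ 7.5739645e-01.
By linearity: E[X] = C(26, 3)·p³ ≈ 2600 · 7.5739645e-01 ≈ 1969.23077.
Since α = 2/3 < 1, p = c/n^{2/3} ≫ 1/n is above the triangle threshold p ~ 1/n. Asymptotically E[X] ~ (c³/6)·n^{3(1−α)} = (8³/6)·n^{1} → ∞; triangles are abundant w.h.p.

E[X] ≈ 1969.23077; in regime p = Θ(1/n^{2/3}) E[X] diverges (above the triangle threshold p ~ 1/n).


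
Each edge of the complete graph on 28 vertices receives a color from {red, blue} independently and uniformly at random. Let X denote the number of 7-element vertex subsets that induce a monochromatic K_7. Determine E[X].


Let X = Σ_S X_S over the C(28, 7) = 1184040 subsets S of size 7, where X_S = 1 if the K_7 on S is monochromatic.
For a fixed S, the K_7 on S has C(7, 2) = 21 edges. P[all 21 edges red] = (1/2)^21, and likewise for blue, so P[monochromatic] = 2·(1/2)^21 = 2^{1 − 21} = 1/1048576.
By linearity: E[X] = C(28, 7) · 2^{1 − 21} = 1184040 · 1/1048576 = 148005/131072.
Numerically: E[X] ≈ 1.129189.

E[X] = C(28,7)·2^(1−C(7,2)) = 148005/131072 ≈ 1.129189.


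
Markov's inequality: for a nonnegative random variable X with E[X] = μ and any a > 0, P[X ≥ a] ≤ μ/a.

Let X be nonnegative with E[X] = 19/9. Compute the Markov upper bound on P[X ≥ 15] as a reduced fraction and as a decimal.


μ = E[X] = 19/9, a = 15.
Markov: P[X ≥ 15] ≤ μ/a = (19/9)/15 = 19/135.
Numerically: ≈ 0.14074.
(Since a = 15 > μ = 2.11111, the bound 19/135 is < 1 and informative.)

P[X ≥ 15] ≤ 19/135 ≈ 0.14074.


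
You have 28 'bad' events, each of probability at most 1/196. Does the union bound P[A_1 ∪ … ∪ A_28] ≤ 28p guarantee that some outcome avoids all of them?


Union bound: P[∪_{i=1}^{28} A_i] ≤ Σ_i P[A_i] ≤ 28·p = 28·(1/196) = 1/7.
Numerically: 1/7 ≈ 0.14286.
Is 1/7 < 1? YES.
Since P[∪ A_i] ≤ 1/7 < 1, the complement has P[∩ A_i^c] ≥ 1 − 1/7 = 6/7 > 0, so some outcome avoids every A_i.

28·p = 1/7 ≈ 0.14286; existence CERTIFIED by the union bound.


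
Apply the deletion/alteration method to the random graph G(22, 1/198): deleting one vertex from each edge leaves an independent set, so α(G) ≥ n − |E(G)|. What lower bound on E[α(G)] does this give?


E[|E(G)|] = C(22, 2)·p = 231 · (1/198) = 7/6.
E[α(G)] ≥ n − E[|E(G)|] = 22 − 7/6 = 125/6.
Numerically: ≈ 20.8333.
(This is only a lower bound; the true E[α(G)] may be larger.)

E[α(G)] ≥ 125/6 ≈ 20.8333.


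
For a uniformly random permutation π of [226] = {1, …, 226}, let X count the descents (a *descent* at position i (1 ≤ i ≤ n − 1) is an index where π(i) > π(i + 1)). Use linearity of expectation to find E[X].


Write X = Σ X_I over i = 1, …, 225, with X_I the indicator of one descent.
There are 225 indicators.
For each fixed i, the pair (π(i), π(i+1)) is a uniformly random ordered pair of distinct values from {1, …, 226}; by symmetry P[π(i) > π(i+1)] = 1/2.
By linearity: E[X] = 225 · (1/2) = (226 − 1) · (1/2) = 225/2 ≈ 112.50000.

E[X] = 225/2 = 112.50000.


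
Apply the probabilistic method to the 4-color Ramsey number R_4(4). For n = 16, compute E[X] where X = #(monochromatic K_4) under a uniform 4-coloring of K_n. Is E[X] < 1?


E[X] = C(16, 4) · 4^{1 − 6} = 1820 · 4^{−5} = 1820/1024.
As a reduced fraction: E[X] = 455/256 ≈ 1.777.
Is E[X] < 1? NO.
Since E[X] ≥ 1, the first-moment bound is inconclusive at n = 16; it does NOT by itself certify R_4(4) > 16.

E[X] = 455/256 ≈ 1.777; E[X] ≥ 1; first-moment method inconclusive here.


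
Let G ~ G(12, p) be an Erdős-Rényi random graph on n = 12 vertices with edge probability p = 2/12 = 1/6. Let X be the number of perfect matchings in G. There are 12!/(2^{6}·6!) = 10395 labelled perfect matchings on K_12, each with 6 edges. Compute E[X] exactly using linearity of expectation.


K_12 has 12!/(2^{6}·6!) = 10395 labelled perfect matchings.
For each such perfect matching H, let X_H = 1 if all 6 edges of H are present in G. Then P[X_H = 1] = p^{6} = (1/6)^{6} = 1/46656.
Summing the indicators: E[X] = Σ_H E[X_H] = 10395 · p^{6} = 10395 · 1/46656 = 385/1728.
Numerically: E[X] ≈ 0.2228.

E[X] = 10395 · (1/6)^{6} = 385/1728 ≈ 0.2228.


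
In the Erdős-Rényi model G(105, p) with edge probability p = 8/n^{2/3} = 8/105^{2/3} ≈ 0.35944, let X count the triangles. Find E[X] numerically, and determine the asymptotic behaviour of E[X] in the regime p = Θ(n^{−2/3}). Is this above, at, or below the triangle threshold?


Number of potential triangles: C(105, 3) = 187460.
Each occurs with probability p³ ≈ (0.35944)³ ≈ 4.6439909e-02.
By linearity: E[X] = C(105, 3)·p³ ≈ 187460 · 4.6439909e-02 ≈ 8705.62540.
Since α = 2/3 < 1, p = c/n^{2/3} ≫ 1/n is above the triangle threshold p ~ 1/n. Asymptotically E[X] ~ (c³/6)·n^{3(1−α)} = (8³/6)·n^{1} → ∞; triangles are abundant w.h.p.

E[X] ≈ 8705.62540; in regime p = Θ(1/n^{2/3}) E[X] diverges (above the triangle threshold p ~ 1/n).


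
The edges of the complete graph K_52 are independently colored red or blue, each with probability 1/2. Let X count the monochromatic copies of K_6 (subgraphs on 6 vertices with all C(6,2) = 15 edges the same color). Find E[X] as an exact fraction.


Let X = Σ_S X_S over the C(52, 6) = 20358520 subsets S of size 6, where X_S = 1 if the K_6 on S is monochromatic.
For a fixed S, the K_6 on S has C(6, 2) = 15 edges. P[all 15 edges red] = (1/2)^15, and likewise for blue, so P[monochromatic] = 2·(1/2)^15 = 2^{1 − 15} = 1/16384.
By linearity: E[X] = C(52, 6) · 2^{1 − 15} = 20358520 · 1/16384 = 2544815/2048.
Numerically: E[X] ≈ 1242.5854.

E[X] = C(52,6)·2^(1−C(6,2)) = 2544815/2048 ≈ 1242.5854.


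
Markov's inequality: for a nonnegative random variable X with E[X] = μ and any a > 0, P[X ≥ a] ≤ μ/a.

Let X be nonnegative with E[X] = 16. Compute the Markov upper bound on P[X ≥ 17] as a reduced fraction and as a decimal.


μ = E[X] = 16, a = 17.
Markov: P[X ≥ 17] ≤ μ/a = (16)/17 = 16/17.
Numerically: ≈ 0.94118.
(Since a = 17 > μ = 16.00000, the bound 16/17 is < 1 and informative.)

P[X ≥ 17] ≤ 16/17 ≈ 0.94118.


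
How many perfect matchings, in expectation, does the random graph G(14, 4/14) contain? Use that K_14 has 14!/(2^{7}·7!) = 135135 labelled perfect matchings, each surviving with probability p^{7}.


K_14 has 14!/(2^{7}·7!) = 135135 labelled perfect matchings.
For each such perfect matching H, let X_H = 1 if all 7 edges of H are present in G. Then P[X_H = 1] = p^{7} = (2/7)^{7} = 128/823543.
Summing the indicators: E[X] = Σ_H E[X_H] = 135135 · p^{7} = 135135 · 128/823543 = 2471040/117649.
Numerically: E[X] ≈ 21.003.

E[X] = 135135 · (2/7)^{7} = 2471040/117649 ≈ 21.003.


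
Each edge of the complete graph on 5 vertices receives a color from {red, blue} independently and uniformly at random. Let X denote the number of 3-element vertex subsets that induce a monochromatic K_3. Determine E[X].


Let X = Σ_S X_S over the C(5, 3) = 10 subsets S of size 3, where X_S = 1 if the K_3 on S is monochromatic.
For a fixed S, the K_3 on S has C(3, 2) = 3 edges. P[all 3 edges red] = (1/2)^3, and likewise for blue, so P[monochromatic] = 2·(1/2)^3 = 2^{1 − 3} = 1/4.
By linearity of expectation: E[X] = C(5, 3) · 2^{1 − 3} = 10 · 1/4 = 5/2.
Numerically: E[X] ≈ 2.500000.

E[X] = C(5,3)·2^(1−C(3,2)) = 5/2 ≈ 2.500000.


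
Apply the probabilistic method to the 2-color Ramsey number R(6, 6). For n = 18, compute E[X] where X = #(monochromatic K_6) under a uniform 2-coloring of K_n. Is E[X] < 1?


E[X] = C(18, 6) · 2^{1 − 15} = 18564 · 2^{−14} = 18564/16384.
As a reduced fraction: E[X] = 4641/4096 ≈ 1.133057.
Is E[X] < 1? NO.
Since E[X] ≥ 1, the first-moment bound is inconclusive at n = 18; it does NOT by itself certify R(6, 6) > 18.

E[X] = 4641/4096 ≈ 1.133057; E[X] ≥ 1; first-moment method inconclusive here.


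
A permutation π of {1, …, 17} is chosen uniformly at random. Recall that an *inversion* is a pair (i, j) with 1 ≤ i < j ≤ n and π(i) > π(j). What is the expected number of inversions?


Write X = Σ X_I over the C(17, 2) = 136 pairs i < j, with X_I the indicator of one inversion.
There are 136 indicators.
For each fixed pair i < j, the values π(i) and π(j) are two distinct elements of {1, …, 17} in uniformly random order; by symmetry P[π(i) > π(j)] = 1/2.
By linearity: E[X] = 136 · (1/2) = C(17, 2) · (1/2) = 136/2 = 68 ≈ 68.000000.

E[X] = 68 = 68.000000.


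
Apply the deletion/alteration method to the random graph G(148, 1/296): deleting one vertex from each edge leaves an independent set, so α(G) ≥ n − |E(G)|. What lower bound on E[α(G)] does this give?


E[|E(G)|] = C(148, 2)·p = 10878 · (1/296) = 147/4.
E[α(G)] ≥ n − E[|E(G)|] = 148 − 147/4 = 445/4.
Numerically: ≈ 111.2500.
(This is only a lower bound; the true E[α(G)] may be larger.)

E[α(G)] ≥ 445/4 ≈ 111.2500.


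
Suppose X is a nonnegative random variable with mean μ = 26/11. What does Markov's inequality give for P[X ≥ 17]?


μ = E[X] = 26/11, a = 17.
Markov: P[X ≥ 17] ≤ μ/a = (26/11)/17 = 26/187.
Numerically: ≈ 0.139.
(Since a = 17 > μ = 2.364, the bound 26/187 is < 1 and informative.)

P[X ≥ 17] ≤ 26/187 ≈ 0.139.


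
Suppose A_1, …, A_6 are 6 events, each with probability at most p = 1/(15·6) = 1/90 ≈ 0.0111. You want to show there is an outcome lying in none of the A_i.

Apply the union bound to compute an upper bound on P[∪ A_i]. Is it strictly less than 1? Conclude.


Union bound: P[∪_{i=1}^{6} A_i] ≤ Σ_i P[A_i] ≤ 6·p = 6·(1/90) = 1/15.
Numerically: 1/15 ≈ 0.0667.
Is 1/15 < 1? YES.
Since P[∪ A_i] ≤ 1/15 < 1, the complement has P[∩ A_i^c] ≥ 1 − 1/15 = 14/15 > 0, so some outcome avoids every A_i.

6·p = 1/15 ≈ 0.0667; existence CERTIFIED by the union bound.


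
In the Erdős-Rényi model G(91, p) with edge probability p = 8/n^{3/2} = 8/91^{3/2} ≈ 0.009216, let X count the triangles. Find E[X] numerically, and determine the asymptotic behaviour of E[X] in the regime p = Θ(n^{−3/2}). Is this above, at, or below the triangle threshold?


Number of potential triangles: C(91, 3) = 121485.
Each occurs with probability p³ ≈ (0.009216)³ ≈ 7.826790e-07.
By linearity: E[X] = C(91, 3)·p³ ≈ 121485 · 7.826790e-07 ≈ 0.0951.
Since α = 3/2 > 1, p = c/n^{3/2} = o(1/n) is below the triangle threshold p ~ 1/n. Asymptotically E[X] ~ (c³/6)·n^{3(1−α)} = (8³/6)·n^{-1.5} → 0, so by Markov's inequality G has no triangles w.h.p.

E[X] ≈ 0.0951; in regime p = Θ(1/n^{3/2}) E[X] tends to 0 (below the triangle threshold p ~ 1/n).


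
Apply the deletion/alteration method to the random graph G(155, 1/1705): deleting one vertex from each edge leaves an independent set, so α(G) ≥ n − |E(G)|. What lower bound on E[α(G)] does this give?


E[|E(G)|] = C(155, 2)·p = 11935 · (1/1705) = 7.
E[α(G)] ≥ n − E[|E(G)|] = 155 − 7 = 148.
Numerically: ≈ 148.000000.
(This is only a lower bound; the true E[α(G)] may be larger.)

E[α(G)] ≥ 148 ≈ 148.000000.


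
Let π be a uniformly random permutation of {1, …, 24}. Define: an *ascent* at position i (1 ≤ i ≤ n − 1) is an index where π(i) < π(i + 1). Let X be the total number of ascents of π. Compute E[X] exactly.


Write X = Σ X_I over i = 1, …, 23, with X_I the indicator of one ascent.
There are 23 indicators.
For each fixed i, the pair (π(i), π(i+1)) is a uniformly random ordered pair of distinct values from {1, …, 24}; by symmetry P[π(i) < π(i+1)] = 1/2.
By linearity: E[X] = 23 · (1/2) = (24 − 1) · (1/2) = 23/2 ≈ 11.5000.

E[X] = 23/2 = 11.5000.


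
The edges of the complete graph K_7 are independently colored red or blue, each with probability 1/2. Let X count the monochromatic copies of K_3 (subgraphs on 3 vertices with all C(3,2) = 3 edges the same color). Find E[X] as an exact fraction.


Let X = Σ_S X_S over the C(7, 3) = 35 subsets S of size 3, where X_S = 1 if the K_3 on S is monochromatic.
For a fixed S, the K_3 on S has C(3, 2) = 3 edges. P[all 3 edges red] = (1/2)^3, and likewise for blue, so P[monochromatic] = 2·(1/2)^3 = 2^{1 − 3} = 1/4.
Summing: E[X] = C(7, 3) · 2^{1 − 3} = 35 · 1/4 = 35/4.
Numerically: E[X] ≈ 8.750.

E[X] = C(7,3)·2^(1−C(3,2)) = 35/4 ≈ 8.750.


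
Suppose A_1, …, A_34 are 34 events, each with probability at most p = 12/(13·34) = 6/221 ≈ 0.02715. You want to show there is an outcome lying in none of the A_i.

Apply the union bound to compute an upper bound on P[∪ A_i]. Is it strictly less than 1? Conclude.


Union bound: P[∪_{i=1}^{34} A_i] ≤ Σ_i P[A_i] ≤ 34·p = 34·(6/221) = 12/13.
Numerically: 12/13 ≈ 0.92308.
Is 12/13 < 1? YES.
Since P[∪ A_i] ≤ 12/13 < 1, the complement has P[∩ A_i^c] ≥ 1 − 12/13 = 1/13 > 0, so some outcome avoids every A_i.

34·p = 12/13 ≈ 0.92308; existence CERTIFIED by the union bound.


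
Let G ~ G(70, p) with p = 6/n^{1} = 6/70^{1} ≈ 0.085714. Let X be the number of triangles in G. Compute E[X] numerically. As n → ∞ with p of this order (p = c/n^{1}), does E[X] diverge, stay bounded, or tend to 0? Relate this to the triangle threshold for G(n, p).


Number of potential triangles: C(70, 3) = 54740.
Each occurs with probability p³ ≈ (0.085714)³ ≈ 6.2973761e-04.
By linearity: E[X] = C(70, 3)·p³ ≈ 54740 · 6.2973761e-04 ≈ 34.47184.
Here α = 1, so p = 6/n is exactly at the triangle threshold p ~ 1/n. Asymptotically E[X] → c³/6 = 6³/6 = 36 ≈ 36.00000, a bounded constant. In this regime the triangle count is asymptotically Poisson(c³/6).

E[X] ≈ 34.47184; in regime p = Θ(1/n^{1}) E[X] stays bounded (at the triangle threshold p ~ 1/n).


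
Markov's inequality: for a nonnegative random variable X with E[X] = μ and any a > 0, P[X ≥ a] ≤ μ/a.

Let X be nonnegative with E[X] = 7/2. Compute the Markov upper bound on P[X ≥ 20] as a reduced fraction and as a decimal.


μ = E[X] = 7/2, a = 20.
Markov: P[X ≥ 20] ≤ μ/a = (7/2)/20 = 7/40.
Numerically: ≈ 0.175.
(Since a = 20 > μ = 3.500, the bound 7/40 is < 1 and informative.)

P[X ≥ 20] ≤ 7/40 ≈ 0.175.


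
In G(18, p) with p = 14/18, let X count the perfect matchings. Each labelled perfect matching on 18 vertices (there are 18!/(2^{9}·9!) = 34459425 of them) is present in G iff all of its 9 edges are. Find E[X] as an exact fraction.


K_18 has 18!/(2^{9}·9!) = 34459425 labelled perfect matchings.
For each such perfect matching H, let X_H = 1 if all 9 edges of H are present in G. Then P[X_H = 1] = p^{9} = (7/9)^{9} = 40353607/387420489.
Summing the indicators: E[X] = Σ_H E[X_H] = 34459425 · p^{9} = 34459425 · 40353607/387420489 = 17167433257975/4782969.
Numerically: E[X] ≈ 3.59e+06.

E[X] = 34459425 · (7/9)^{9} = 17167433257975/4782969 ≈ 3.59e+06.


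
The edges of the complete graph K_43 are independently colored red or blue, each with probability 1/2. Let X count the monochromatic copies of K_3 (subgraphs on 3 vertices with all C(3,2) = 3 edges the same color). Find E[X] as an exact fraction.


Let X = Σ_S X_S over the C(43, 3) = 12341 subsets S of size 3, where X_S = 1 if the K_3 on S is monochromatic.
For a fixed S, the K_3 on S has C(3, 2) = 3 edges. P[all 3 edges red] = (1/2)^3, and likewise for blue, so P[monochromatic] = 2·(1/2)^3 = 2^{1 − 3} = 1/4.
By linearity: E[X] = C(43, 3) · 2^{1 − 3} = 12341 · 1/4 = 12341/4.
Numerically: E[X] ≈ 3085.250.

E[X] = C(43,3)·2^(1−C(3,2)) = 12341/4 ≈ 3085.250.


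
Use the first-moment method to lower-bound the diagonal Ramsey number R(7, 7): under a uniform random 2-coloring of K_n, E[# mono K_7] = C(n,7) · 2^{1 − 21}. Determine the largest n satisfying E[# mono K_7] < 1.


We need C(n, 7) · 2^{1 − 21} < 1, i.e. C(n, 7) < 2^{21 − 1} = 1048576.
Check values of n near the boundary:
  n = 25: C(25, 7) = 480700; 480700 < 1048576? YES
  n = 26: C(26, 7) = 657800; 657800 < 1048576? YES
  n = 27: C(27, 7) = 888030; 888030 < 1048576? YES
  n = 28: C(28, 7) = 1184040; 1184040 < 1048576? NO
  n = 29: C(29, 7) = 1560780; 1560780 < 1048576? NO
The largest n with C(n, 7) < 1048576 is n = 27 (where E[X] = 444015/524288 ≈ 0.84689). Hence R(7, 7) > 27, i.e. R(7, 7) ≥ 28.

Largest n = 27; hence R(7, 7) > 27.


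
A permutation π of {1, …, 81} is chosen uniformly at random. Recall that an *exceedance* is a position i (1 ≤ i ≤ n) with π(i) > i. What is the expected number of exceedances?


Write X = Σ_{i=1}^{81} X_i, where X_i = 1_{π(i) > i}.
For each fixed i, π(i) is uniform over {1, …, 81} (marginal of a uniform permutation), so P[π(i) > i] = (n − i)/n. Summing: Σ_{i=1}^{81} (n − i)/n = (0 + 1 + … + 80)/81 = 81(81 − 1)/(2·81) = (81 − 1)/2.
Hence E[X] = Σ_{i=1}^{81} (81 − i)/81 = 40 ≈ 40.00000.

E[X] = 40 = 40.00000.


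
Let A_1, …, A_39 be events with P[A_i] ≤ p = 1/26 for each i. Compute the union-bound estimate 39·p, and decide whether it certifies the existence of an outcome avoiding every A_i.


Union bound: P[∪_{i=1}^{39} A_i] ≤ Σ_i P[A_i] ≤ 39·p = 39·(1/26) = 3/2.
Numerically: 3/2 ≈ 1.500000.
Is 3/2 < 1? NO.
Since the bound 3/2 is ≥ 1, the union bound is uninformative here; it does NOT by itself certify existence.

39·p = 3/2 ≈ 1.500000; existence NOT certified by the union bound.


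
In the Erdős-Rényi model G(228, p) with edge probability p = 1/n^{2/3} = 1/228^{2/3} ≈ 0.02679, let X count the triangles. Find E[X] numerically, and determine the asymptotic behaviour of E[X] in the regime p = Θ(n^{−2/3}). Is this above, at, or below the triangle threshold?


Number of potential triangles: C(228, 3) = 1949476.
Each occurs with probability p³ ≈ (0.02679)³ ≈ 1.923669e-05.
By linearity: E[X] = C(228, 3)·p³ ≈ 1949476 · 1.923669e-05 ≈ 37.5015.
Since α = 2/3 < 1, p = c/n^{2/3} ≫ 1/n is above the triangle threshold p ~ 1/n. Asymptotically E[X] ~ (c³/6)·n^{3(1−α)} = (1³/6)·n^{1} → ∞; triangles are abundant w.h.p.

E[X] ≈ 37.5015; in regime p = Θ(1/n^{2/3}) E[X] diverges (above the triangle threshold p ~ 1/n).


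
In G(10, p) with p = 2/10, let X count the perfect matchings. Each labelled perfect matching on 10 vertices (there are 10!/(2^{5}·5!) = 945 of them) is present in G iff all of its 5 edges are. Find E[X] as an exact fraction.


K_10 has 10!/(2^{5}·5!) = 945 labelled perfect matchings.
For each such perfect matching H, let X_H = 1 if all 5 edges of H are present in G. Then P[X_H = 1] = p^{5} = (1/5)^{5} = 1/3125.
By linearity: E[X] = Σ_H E[X_H] = 945 · p^{5} = 945 · 1/3125 = 189/625.
Numerically: E[X] ≈ 0.3024.

E[X] = 945 · (1/5)^{5} = 189/625 ≈ 0.3024.


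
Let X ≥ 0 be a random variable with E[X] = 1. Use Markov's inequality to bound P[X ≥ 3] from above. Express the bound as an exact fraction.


μ = E[X] = 1, a = 3.
Markov: P[X ≥ 3] ≤ μ/a = (1)/3 = 1/3.
Numerically: ≈ 0.333333.
(Since a = 3 > μ = 1.000000, the bound 1/3 is < 1 and informative.)

P[X ≥ 3] ≤ 1/3 ≈ 0.333333.


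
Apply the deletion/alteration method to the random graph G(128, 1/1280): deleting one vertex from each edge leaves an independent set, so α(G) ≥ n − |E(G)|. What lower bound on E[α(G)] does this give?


E[|E(G)|] = C(128, 2)·p = 8128 · (1/1280) = 127/20.
E[α(G)] ≥ n − E[|E(G)|] = 128 − 127/20 = 2433/20.
Numerically: ≈ 121.65000.
(This is only a lower bound; the true E[α(G)] may be larger.)

E[α(G)] ≥ 2433/20 ≈ 121.65000.


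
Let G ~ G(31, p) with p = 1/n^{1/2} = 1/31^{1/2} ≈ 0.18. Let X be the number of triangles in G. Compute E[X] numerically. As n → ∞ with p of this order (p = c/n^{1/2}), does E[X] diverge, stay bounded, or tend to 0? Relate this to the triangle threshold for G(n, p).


Number of potential triangles: C(31, 3) = 4495.
Each occurs with probability p³ ≈ (0.18)³ ≈ 5.79372e-03.
By linearity: E[X] = C(31, 3)·p³ ≈ 4495 · 5.79372e-03 ≈ 26.043.
Since α = 1/2 < 1, p = c/n^{1/2} ≫ 1/n is above the triangle threshold p ~ 1/n. Asymptotically E[X] ~ (c³/6)·n^{3(1−α)} = (1³/6)·n^{1.5} → ∞; triangles are abundant w.h.p.

E[X] ≈ 26.043; in regime p = Θ(1/n^{1/2}) E[X] diverges (above the triangle threshold p ~ 1/n).


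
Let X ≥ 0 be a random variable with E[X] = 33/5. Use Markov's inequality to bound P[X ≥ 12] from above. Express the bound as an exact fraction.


μ = E[X] = 33/5, a = 12.
Markov: P[X ≥ 12] ≤ μ/a = (33/5)/12 = 11/20.
Numerically: ≈ 0.550000.
(Since a = 12 > μ = 6.600000, the bound 11/20 is < 1 and informative.)

P[X ≥ 12] ≤ 11/20 ≈ 0.550000.


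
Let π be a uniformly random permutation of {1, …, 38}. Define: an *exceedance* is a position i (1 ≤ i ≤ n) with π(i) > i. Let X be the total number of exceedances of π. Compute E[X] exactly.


Write X = Σ_{i=1}^{38} X_i, where X_i = 1_{π(i) > i}.
For each fixed i, π(i) is uniform over {1, …, 38} (marginal of a uniform permutation), so P[π(i) > i] = (n − i)/n. Summing: Σ_{i=1}^{38} (n − i)/n = (0 + 1 + … + 37)/38 = 38(38 − 1)/(2·38) = (38 − 1)/2.
Hence E[X] = Σ_{i=1}^{38} (38 − i)/38 = 37/2 ≈ 18.500.

E[X] = 37/2 = 18.500.


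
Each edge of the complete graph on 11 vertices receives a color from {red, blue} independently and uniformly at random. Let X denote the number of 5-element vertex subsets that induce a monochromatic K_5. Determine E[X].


Let X = Σ_S X_S over the C(11, 5) = 462 subsets S of size 5, where X_S = 1 if the K_5 on S is monochromatic.
For a fixed S, the K_5 on S has C(5, 2) = 10 edges. P[all 10 edges red] = (1/2)^10, and likewise for blue, so P[monochromatic] = 2·(1/2)^10 = 2^{1 − 10} = 1/512.
Summing: E[X] = C(11, 5) · 2^{1 − 10} = 462 · 1/512 = 231/256.
Numerically: E[X] ≈ 0.9023.

E[X] = C(11,5)·2^(1−C(5,2)) = 231/256 ≈ 0.9023.


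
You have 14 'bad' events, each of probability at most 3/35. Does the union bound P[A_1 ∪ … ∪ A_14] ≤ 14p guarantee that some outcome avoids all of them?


Union bound: P[∪_{i=1}^{14} A_i] ≤ Σ_i P[A_i] ≤ 14·p = 14·(3/35) = 6/5.
Numerically: 6/5 ≈ 1.200000.
Is 6/5 < 1? NO.
Since the bound 6/5 is ≥ 1, the union bound is uninformative here; it does NOT by itself certify existence.

14·p = 6/5 ≈ 1.200000; existence NOT certified by the union bound.


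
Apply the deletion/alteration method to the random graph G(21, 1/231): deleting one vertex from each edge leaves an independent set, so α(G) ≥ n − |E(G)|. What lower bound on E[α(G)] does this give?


E[|E(G)|] = C(21, 2)·p = 210 · (1/231) = 10/11.
E[α(G)] ≥ n − E[|E(G)|] = 21 − 10/11 = 221/11.
Numerically: ≈ 20.090909.
(This is only a lower bound; the true E[α(G)] may be larger.)

E[α(G)] ≥ 221/11 ≈ 20.090909.


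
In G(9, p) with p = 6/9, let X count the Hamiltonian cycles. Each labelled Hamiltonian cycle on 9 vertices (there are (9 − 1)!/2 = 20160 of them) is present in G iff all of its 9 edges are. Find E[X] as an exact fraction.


K_9 has (9 − 1)!/2 = 20160 labelled Hamiltonian cycles.
For each such Hamiltonian cycle H, let X_H = 1 if all 9 edges of H are present in G. Then P[X_H = 1] = p^{9} = (2/3)^{9} = 512/19683.
By linearity of expectation: E[X] = Σ_H E[X_H] = 20160 · p^{9} = 20160 · 512/19683 = 1146880/2187.
Numerically: E[X] ≈ 524.41.

E[X] = 20160 · (2/3)^{9} = 1146880/2187 ≈ 524.41.


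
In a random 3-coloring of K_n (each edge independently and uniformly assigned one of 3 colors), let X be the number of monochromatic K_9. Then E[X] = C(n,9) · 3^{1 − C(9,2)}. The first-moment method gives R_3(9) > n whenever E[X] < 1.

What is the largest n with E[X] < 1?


We need C(n, 9) · 3^{1 − 36} < 1, i.e. C(n, 9) < 3^{36 − 1} = 50031545098999707.
Check values of n near the boundary:
  n = 299: C(299, 9) = 46610674441390059; 46610674441390059 < 50031545098999707? YES
  n = 300: C(300, 9) = 48052241692154700; 48052241692154700 < 50031545098999707? YES
  n = 301: C(301, 9) = 49533303936090975; 49533303936090975 < 50031545098999707? YES
  n = 302: C(302, 9) = 51054804739588650; 51054804739588650 < 50031545098999707? NO
  n = 303: C(303, 9) = 52617706925494425; 52617706925494425 < 50031545098999707? NO
The largest n with C(n, 9) < 50031545098999707 is n = 301 (where E[X] = 16511101312030325/16677181699666569 ≈ 0.9900). Hence R_3(9) > 301, i.e. R_3(9) ≥ 302.

Largest n = 301; hence R_3(9) > 301.


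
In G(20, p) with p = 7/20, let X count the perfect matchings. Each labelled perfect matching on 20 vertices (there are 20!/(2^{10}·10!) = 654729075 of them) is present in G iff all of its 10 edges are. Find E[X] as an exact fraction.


K_20 has 20!/(2^{10}·10!) = 654729075 labelled perfect matchings.
For each such perfect matching H, let X_H = 1 if all 10 edges of H are present in G. Then P[X_H = 1] = p^{10} = (7/20)^{10} = 282475249/10240000000000.
By linearity of expectation: E[X] = Σ_H E[X_H] = 654729075 · p^{10} = 654729075 · 282475249/10240000000000 = 7397790339526587/409600000000.
Numerically: E[X] ≈ 1.81e+04.

E[X] = 654729075 · (7/20)^{10} = 7397790339526587/409600000000 ≈ 1.81e+04.


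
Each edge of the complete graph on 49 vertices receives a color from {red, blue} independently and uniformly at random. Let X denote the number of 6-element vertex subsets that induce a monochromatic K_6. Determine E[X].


Let X = Σ_S X_S over the C(49, 6) = 13983816 subsets S of size 6, where X_S = 1 if the K_6 on S is monochromatic.
For a fixed S, the K_6 on S has C(6, 2) = 15 edges. P[all 15 edges red] = (1/2)^15, and likewise for blue, so P[monochromatic] = 2·(1/2)^15 = 2^{1 − 15} = 1/16384.
By linearity of expectation: E[X] = C(49, 6) · 2^{1 − 15} = 13983816 · 1/16384 = 1747977/2048.
Numerically: E[X] ≈ 853.5044.

E[X] = C(49,6)·2^(1−C(6,2)) = 1747977/2048 ≈ 853.5044.


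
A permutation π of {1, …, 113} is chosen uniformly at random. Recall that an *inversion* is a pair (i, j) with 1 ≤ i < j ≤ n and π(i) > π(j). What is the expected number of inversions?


Write X = Σ X_I over the C(113, 2) = 6328 pairs i < j, with X_I the indicator of one inversion.
There are 6328 indicators.
For each fixed pair i < j, the values π(i) and π(j) are two distinct elements of {1, …, 113} in uniformly random order; by symmetry P[π(i) > π(j)] = 1/2.
By linearity: E[X] = 6328 · (1/2) = C(113, 2) · (1/2) = 6328/2 = 3164 ≈ 3164.000.

E[X] = 3164 = 3164.000.


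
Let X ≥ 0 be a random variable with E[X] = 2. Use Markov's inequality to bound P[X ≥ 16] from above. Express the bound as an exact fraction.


μ = E[X] = 2, a = 16.
Markov: P[X ≥ 16] ≤ μ/a = (2)/16 = 1/8.
Numerically: ≈ 0.125000.
(Since a = 16 > μ = 2.000000, the bound 1/8 is < 1 and informative.)

P[X ≥ 16] ≤ 1/8 ≈ 0.125000.


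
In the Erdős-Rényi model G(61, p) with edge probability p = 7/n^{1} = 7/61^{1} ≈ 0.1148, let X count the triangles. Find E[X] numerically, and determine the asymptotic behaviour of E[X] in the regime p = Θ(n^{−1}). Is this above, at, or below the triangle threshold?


Number of potential triangles: C(61, 3) = 35990.
Each occurs with probability p³ ≈ (0.1148)³ ≈ 1.511140e-03.
By linearity: E[X] = C(61, 3)·p³ ≈ 35990 · 1.511140e-03 ≈ 54.3859.
Here α = 1, so p = 7/n is exactly at the triangle threshold p ~ 1/n. Asymptotically E[X] → c³/6 = 7³/6 = 343/6 ≈ 57.1667, a bounded constant. In this regime the triangle count is asymptotically Poisson(c³/6).

E[X] ≈ 54.3859; in regime p = Θ(1/n^{1}) E[X] stays bounded (at the triangle threshold p ~ 1/n).
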